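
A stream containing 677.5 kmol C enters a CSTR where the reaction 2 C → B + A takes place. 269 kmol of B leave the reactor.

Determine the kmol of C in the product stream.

140 kmol

For B: n = n₀ + 1ξ → 269 = 0 + 1ξ, giving ξ = 269 kmol.
Outlet amounts (n = n₀ + ν ξ):
  C: 677.5 − 2(269) = 139.5
  B: 0 + 1(269) = 269
  A: 0 + 1(269) = 269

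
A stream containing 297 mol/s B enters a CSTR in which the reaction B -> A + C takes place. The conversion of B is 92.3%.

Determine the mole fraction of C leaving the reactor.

0.48

B reacted = 0.923 × 297 = 274.1 mol/s; ν_B = −1, so ξ = 274.1/1 = 274.1 mol/s.
Outlet amounts (n = n₀ + ν ξ):
  B: 297 − 1(274.1) = 22.87
  A: 0 + 1(274.1) = 274.1
  C: 0 + 1(274.1) = 274.1
Total out = 571.1 mol/s; y_C = 274.1 / 571.1 = 0.48.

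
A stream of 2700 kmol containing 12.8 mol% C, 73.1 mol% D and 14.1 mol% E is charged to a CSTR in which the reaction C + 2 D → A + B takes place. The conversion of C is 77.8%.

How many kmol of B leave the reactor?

C reacted = 0.778 × 345.6 = 268.9 kmol; ν_C = −1, so ξ = 268.9/1 = 268.9 kmol.
Outlet amounts (n = n₀ + ν ξ):
  C: 345.6 − 1(268.9) = 76.72
  D: 1974 − 2(268.9) = 1436
  A: 0 + 1(268.9) = 268.9
  B: 0 + 1(268.9) = 268.9
  E: 380.7 (inert)

269 kmol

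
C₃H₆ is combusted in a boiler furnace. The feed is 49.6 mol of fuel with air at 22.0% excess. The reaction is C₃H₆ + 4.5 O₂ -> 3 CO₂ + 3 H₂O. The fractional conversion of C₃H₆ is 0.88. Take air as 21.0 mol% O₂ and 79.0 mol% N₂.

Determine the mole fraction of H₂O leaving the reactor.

0.0957

Stoichiometric O₂ = 4.5 × 49.6 = 223.2 mol; O₂ fed = 223.2 × 1.220 = 272.3 mol.
N₂ fed = 272.3 × 79/21 = 1024 mol.
Fuel reacted = 0.88 × 49.6 → ξ = 43.65 mol.
Outlet (n = n₀ + ν ξ):
  C₃H₆: 49.6 − 1(43.65) = 5.952
  O₂: 272.3 − 4.5(43.65) = 75.89
  N₂: 1024 (inert)
  CO₂: 0 + 3(43.65) = 130.9
  H₂O: 0 + 3(43.65) = 130.9
Total out = 1368 mol; y_H₂O = 130.9 / 1368 = 0.09571.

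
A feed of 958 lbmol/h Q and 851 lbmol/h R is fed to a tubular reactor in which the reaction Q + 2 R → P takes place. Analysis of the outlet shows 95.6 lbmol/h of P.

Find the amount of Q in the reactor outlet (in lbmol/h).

862 lbmol/h

For P: n = n₀ + 1ξ → 95.6 = 0 + 1ξ, giving ξ = 95.6 lbmol/h.
Outlet amounts (n = n₀ + ν ξ):
  Q: 958 − 1(95.6) = 862.4
  R: 851 − 2(95.6) = 659.8
  P: 0 + 1(95.6) = 95.6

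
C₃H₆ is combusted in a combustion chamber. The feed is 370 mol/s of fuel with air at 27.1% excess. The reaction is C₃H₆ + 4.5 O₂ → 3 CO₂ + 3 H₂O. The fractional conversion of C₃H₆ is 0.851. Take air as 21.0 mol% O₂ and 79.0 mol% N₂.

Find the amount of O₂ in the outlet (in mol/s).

Stoichiometric O₂ = 4.5 × 370 = 1665 mol/s; O₂ fed = 1665 × 1.271 = 2116 mol/s.
N₂ fed = 2116 × 79/21 = 7961 mol/s.
Fuel reacted = 0.851 × 370 → ξ = 314.9 mol/s.
Outlet (n = n₀ + ν ξ):
  C₃H₆: 370 − 1(314.9) = 55.13
  O₂: 2116 − 4.5(314.9) = 699.3
  N₂: 7961 (inert)
  CO₂: 0 + 3(314.9) = 944.6
  H₂O: 0 + 3(314.9) = 944.6

699 mol/s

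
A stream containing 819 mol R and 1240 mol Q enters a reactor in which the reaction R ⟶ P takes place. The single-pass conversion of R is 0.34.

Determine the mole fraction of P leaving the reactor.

0.135

R reacted = 0.34 × 819 = 278.5 mol; ν_R = −1, so ξ = 278.5/1 = 278.5 mol.
Outlet amounts (n = n₀ + ν ξ):
  R: 819 − 1(278.5) = 540.5
  P: 0 + 1(278.5) = 278.5
  Q: 1240 (inert)
Total out = 2059 mol; y_P = 278.5 / 2059 = 0.1352.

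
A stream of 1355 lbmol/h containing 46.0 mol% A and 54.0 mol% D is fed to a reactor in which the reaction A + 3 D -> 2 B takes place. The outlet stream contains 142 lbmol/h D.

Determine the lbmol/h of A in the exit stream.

427 lbmol/h

For D: n = n₀ − 3ξ → 142 = 731.7 − 3ξ, giving ξ = 196.6 lbmol/h.
Outlet amounts (n = n₀ + ν ξ):
  A: 623.3 − 1(196.6) = 426.7
  D: 731.7 − 3(196.6) = 142
  B: 0 + 2(196.6) = 393.1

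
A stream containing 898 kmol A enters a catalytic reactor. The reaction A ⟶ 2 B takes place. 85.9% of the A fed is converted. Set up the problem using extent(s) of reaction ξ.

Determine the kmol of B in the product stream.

A reacted = 0.859 × 898 = 771.4 kmol; ν_A = −1, so ξ = 771.4/1 = 771.4 kmol.
Outlet amounts (n = n₀ + ν ξ):
  A: 898 − 1(771.4) = 126.6
  B: 0 + 2(771.4) = 1543

1540 kmol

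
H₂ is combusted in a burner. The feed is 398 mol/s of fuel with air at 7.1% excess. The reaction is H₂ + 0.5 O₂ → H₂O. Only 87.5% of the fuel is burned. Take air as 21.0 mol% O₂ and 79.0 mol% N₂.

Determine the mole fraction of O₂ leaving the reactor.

Stoichiometric O₂ = 0.5 × 398 = 199 mol/s; O₂ fed = 199 × 1.071 = 213.1 mol/s.
N₂ fed = 213.1 × 79/21 = 801.8 mol/s.
Fuel reacted = 0.875 × 398 → ξ = 348.2 mol/s.
Outlet (n = n₀ + ν ξ):
  H₂: 398 − 1(348.2) = 49.75
  O₂: 213.1 − 0.5(348.2) = 39
  N₂: 801.8 (inert)
  H₂O: 0 + 1(348.2) = 348.2
Total out = 1239 mol/s; y_O₂ = 39 / 1239 = 0.03149.

0.0315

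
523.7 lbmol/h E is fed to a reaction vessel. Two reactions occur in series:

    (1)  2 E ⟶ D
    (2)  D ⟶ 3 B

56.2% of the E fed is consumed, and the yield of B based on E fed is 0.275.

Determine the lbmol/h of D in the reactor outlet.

Conversion of E: E consumed = 2ξ₁ = 0.562 × 523.7 → ξ₁ = 147.2 lbmol/h.
Yield of B: 3ξ₂ / 523.7 = 0.275 → ξ₂ = 48.01 lbmol/h.
Outlet amounts (n = n₀ + Σ ν·ξ):
  E: 523.7 − 2(147.2) = 229.4
  D: 0 + 1(147.2) − 1(48.01) = 99.15
  B: 0 + 3(48.01) = 144

99.2 lbmol/h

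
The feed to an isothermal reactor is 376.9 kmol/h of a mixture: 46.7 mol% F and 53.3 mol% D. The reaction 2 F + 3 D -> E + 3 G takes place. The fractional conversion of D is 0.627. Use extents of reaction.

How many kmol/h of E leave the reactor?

D reacted = 0.627 × 200.9 = 126 kmol/h; ν_D = −3, so ξ = 126/3 = 41.99 kmol/h.
Outlet amounts (n = n₀ + ν ξ):
  F: 176 − 2(41.99) = 92.04
  D: 200.9 − 3(41.99) = 74.93
  E: 0 + 1(41.99) = 41.99
  G: 0 + 3(41.99) = 126

42 kmol/h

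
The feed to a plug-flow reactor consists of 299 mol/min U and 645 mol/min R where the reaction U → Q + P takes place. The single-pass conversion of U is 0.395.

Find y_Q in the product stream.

U reacted = 0.395 × 299 = 118.1 mol/min; ν_U = −1, so ξ = 118.1/1 = 118.1 mol/min.
Outlet amounts (n = n₀ + ν ξ):
  U: 299 − 1(118.1) = 180.9
  Q: 0 + 1(118.1) = 118.1
  P: 0 + 1(118.1) = 118.1
  R: 645 (inert)
Total out = 1062 mol/min; y_Q = 118.1 / 1062 = 0.1112.

0.111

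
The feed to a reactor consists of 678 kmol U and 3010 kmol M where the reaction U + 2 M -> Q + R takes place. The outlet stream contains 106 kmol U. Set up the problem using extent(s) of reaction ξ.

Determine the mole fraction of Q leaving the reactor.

0.184

For U: n = n₀ − 1ξ → 106 = 678 − 1ξ, giving ξ = 572 kmol.
Outlet amounts (n = n₀ + ν ξ):
  U: 678 − 1(572) = 106
  M: 3010 − 2(572) = 1866
  Q: 0 + 1(572) = 572
  R: 0 + 1(572) = 572
Total out = 3116 kmol; y_Q = 572 / 3116 = 0.1836.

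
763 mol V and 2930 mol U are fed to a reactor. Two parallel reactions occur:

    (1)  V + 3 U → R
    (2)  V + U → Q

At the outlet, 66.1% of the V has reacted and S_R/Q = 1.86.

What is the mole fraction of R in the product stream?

Conversion of V: V consumed = 0.661 × 763 = 504.3 mol = 1ξ₁ + 1ξ₂.
Selectivity: 1ξ₁ / (1ξ₂) = 1.86 → ξ₁ = 1.86 ξ₂.
Substitute: (1·1.86 + 1) ξ₂ = 504.3 → ξ₂ = 176.3 mol, ξ₁ = 328 mol.
Outlet amounts (n = n₀ + Σ ν·ξ):
  V: 763 − 1(328) − 1(176.3) = 258.7
  U: 2930 − 3(328) − 1(176.3) = 1770
  R: 0 + 1(328) = 328
  Q: 0 + 1(176.3) = 176.3
Total out = 2533 mol; y_R = 328 / 2533 = 0.1295.

0.13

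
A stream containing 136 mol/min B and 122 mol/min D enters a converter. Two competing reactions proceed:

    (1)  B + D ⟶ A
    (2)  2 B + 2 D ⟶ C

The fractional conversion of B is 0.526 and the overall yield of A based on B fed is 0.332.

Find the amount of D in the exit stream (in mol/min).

50.5 mol/min

Yield of A: 1ξ₁ / 136 = 0.332 → ξ₁ = 45.15 mol/min.
Conversion of B: 1ξ₁ + 2ξ₂ = 0.526 × 136 = 71.54 → ξ₂ = 13.19 mol/min.
Outlet amounts (n = n₀ + Σ ν·ξ):
  B: 136 − 1(45.15) − 2(13.19) = 64.46
  D: 122 − 1(45.15) − 2(13.19) = 50.46
  A: 0 + 1(45.15) = 45.15
  C: 0 + 1(13.19) = 13.19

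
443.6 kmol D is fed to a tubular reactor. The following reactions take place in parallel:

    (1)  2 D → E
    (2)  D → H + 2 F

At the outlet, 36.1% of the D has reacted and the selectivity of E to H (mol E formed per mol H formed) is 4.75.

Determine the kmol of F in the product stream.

30.5 kmol

Conversion of D: D consumed = 0.361 × 443.6 = 160.1 kmol = 2ξ₁ + 1ξ₂.
Selectivity: 1ξ₁ / (1ξ₂) = 4.75 → ξ₁ = 4.75 ξ₂.
Substitute: (2·4.75 + 1) ξ₂ = 160.1 → ξ₂ = 15.25 kmol, ξ₁ = 72.44 kmol.
Outlet amounts (n = n₀ + Σ ν·ξ):
  D: 443.6 − 2(72.44) − 1(15.25) = 283.5
  E: 0 + 1(72.44) = 72.44
  H: 0 + 1(15.25) = 15.25
  F: 0 + 2(15.25) = 30.5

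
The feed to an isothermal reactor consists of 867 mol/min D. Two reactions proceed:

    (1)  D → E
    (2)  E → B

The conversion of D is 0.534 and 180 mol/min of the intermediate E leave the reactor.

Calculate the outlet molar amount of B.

283 mol/min

Conversion of D: D consumed = 1ξ₁ = 0.534 × 867 → ξ₁ = 463 mol/min.
E balance: n_E = 0 + 1ξ₁ − 1ξ₂ = 180 → ξ₂ = (1·463 − 180)/1 = 283 mol/min.
Outlet amounts (n = n₀ + Σ ν·ξ):
  D: 867 − 1(463) = 404
  E: 0 + 1(463) − 1(283) = 180
  B: 0 + 1(283) = 283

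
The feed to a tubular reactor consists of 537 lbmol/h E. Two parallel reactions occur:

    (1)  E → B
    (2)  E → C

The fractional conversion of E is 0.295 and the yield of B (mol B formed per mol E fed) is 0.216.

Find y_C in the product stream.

0.079

Yield of B: 1ξ₁ / 537 = 0.216 → ξ₁ = 116 lbmol/h.
Conversion of E: 1ξ₁ + 1ξ₂ = 0.295 × 537 = 158.4 → ξ₂ = 42.42 lbmol/h.
Outlet amounts (n = n₀ + Σ ν·ξ):
  E: 537 − 1(116) − 1(42.42) = 378.6
  B: 0 + 1(116) = 116
  C: 0 + 1(42.42) = 42.42
Total out = 537 lbmol/h; y_C = 42.42 / 537 = 0.079.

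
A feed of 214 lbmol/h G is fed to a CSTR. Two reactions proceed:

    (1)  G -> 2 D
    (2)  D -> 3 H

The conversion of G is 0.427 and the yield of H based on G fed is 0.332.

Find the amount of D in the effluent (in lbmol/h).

159 lbmol/h

Conversion of G: G consumed = 1ξ₁ = 0.427 × 214 → ξ₁ = 91.38 lbmol/h.
Yield of H: 3ξ₂ / 214 = 0.332 → ξ₂ = 23.68 lbmol/h.
Outlet amounts (n = n₀ + Σ ν·ξ):
  G: 214 − 1(91.38) = 122.6
  D: 0 + 2(91.38) − 1(23.68) = 159.1
  H: 0 + 3(23.68) = 71.05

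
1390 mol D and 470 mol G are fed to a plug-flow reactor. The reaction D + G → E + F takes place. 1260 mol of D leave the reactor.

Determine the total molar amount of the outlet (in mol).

1860 mol

For D: n = n₀ − 1ξ → 1260 = 1390 − 1ξ, giving ξ = 130 mol.
Outlet amounts (n = n₀ + ν ξ):
  D: 1390 − 1(130) = 1260
  G: 470 − 1(130) = 340
  E: 0 + 1(130) = 130
  F: 0 + 1(130) = 130
Total out = 1260 + 340 + 130 + 130 = 1860 mol.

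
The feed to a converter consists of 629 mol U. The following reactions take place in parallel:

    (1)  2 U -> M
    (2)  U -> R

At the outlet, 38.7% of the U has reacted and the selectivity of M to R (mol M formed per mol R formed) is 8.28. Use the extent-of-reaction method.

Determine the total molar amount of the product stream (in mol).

514 mol

Conversion of U: U consumed = 0.387 × 629 = 243.4 mol = 2ξ₁ + 1ξ₂.
Selectivity: 1ξ₁ / (1ξ₂) = 8.28 → ξ₁ = 8.28 ξ₂.
Substitute: (2·8.28 + 1) ξ₂ = 243.4 → ξ₂ = 13.86 mol, ξ₁ = 114.8 mol.
Outlet amounts (n = n₀ + Σ ν·ξ):
  U: 629 − 2(114.8) − 1(13.86) = 385.6
  M: 0 + 1(114.8) = 114.8
  R: 0 + 1(13.86) = 13.86
Total out = 385.6 + 114.8 + 13.86 = 514.2 mol.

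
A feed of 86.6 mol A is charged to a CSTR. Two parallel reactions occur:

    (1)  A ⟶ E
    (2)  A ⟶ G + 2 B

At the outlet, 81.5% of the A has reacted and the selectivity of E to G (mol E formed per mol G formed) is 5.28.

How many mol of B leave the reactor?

Conversion of A: A consumed = 0.815 × 86.6 = 70.58 mol = 1ξ₁ + 1ξ₂.
Selectivity: 1ξ₁ / (1ξ₂) = 5.28 → ξ₁ = 5.28 ξ₂.
Substitute: (1·5.28 + 1) ξ₂ = 70.58 → ξ₂ = 11.24 mol, ξ₁ = 59.34 mol.
Outlet amounts (n = n₀ + Σ ν·ξ):
  A: 86.6 − 1(59.34) − 1(11.24) = 16.02
  E: 0 + 1(59.34) = 59.34
  G: 0 + 1(11.24) = 11.24
  B: 0 + 2(11.24) = 22.48

22.5 mol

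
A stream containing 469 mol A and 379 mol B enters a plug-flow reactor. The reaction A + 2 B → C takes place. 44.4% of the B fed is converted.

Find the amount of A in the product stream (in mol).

385 mol

B reacted = 0.444 × 379 = 168.3 mol; ν_B = −2, so ξ = 168.3/2 = 84.14 mol.
Outlet amounts (n = n₀ + ν ξ):
  A: 469 − 1(84.14) = 384.9
  B: 379 − 2(84.14) = 210.7
  C: 0 + 1(84.14) = 84.14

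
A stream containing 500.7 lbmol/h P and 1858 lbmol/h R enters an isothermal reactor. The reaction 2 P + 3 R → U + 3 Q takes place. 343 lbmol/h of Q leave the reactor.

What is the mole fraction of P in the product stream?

For Q: n = n₀ + 3ξ → 343 = 0 + 3ξ, giving ξ = 114.3 lbmol/h.
Outlet amounts (n = n₀ + ν ξ):
  P: 500.7 − 2(114.3) = 272
  R: 1858 − 3(114.3) = 1515
  U: 0 + 1(114.3) = 114.3
  Q: 0 + 3(114.3) = 343
Total out = 2244 lbmol/h; y_P = 272 / 2244 = 0.1212.

0.121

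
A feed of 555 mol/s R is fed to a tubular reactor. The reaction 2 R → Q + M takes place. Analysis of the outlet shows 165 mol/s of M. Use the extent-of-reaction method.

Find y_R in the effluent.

0.405

For M: n = n₀ + 1ξ → 165 = 0 + 1ξ, giving ξ = 165 mol/s.
Outlet amounts (n = n₀ + ν ξ):
  R: 555 − 2(165) = 225
  Q: 0 + 1(165) = 165
  M: 0 + 1(165) = 165
Total out = 555 mol/s; y_R = 225 / 555 = 0.4054.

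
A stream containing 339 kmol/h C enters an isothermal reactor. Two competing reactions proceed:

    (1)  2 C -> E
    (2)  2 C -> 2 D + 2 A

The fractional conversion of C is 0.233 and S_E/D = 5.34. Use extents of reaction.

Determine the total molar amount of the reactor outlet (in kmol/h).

Conversion of C: C consumed = 0.233 × 339 = 78.99 kmol/h = 2ξ₁ + 2ξ₂.
Selectivity: 1ξ₁ / (2ξ₂) = 5.34 → ξ₁ = 10.68 ξ₂.
Substitute: (2·10.68 + 2) ξ₂ = 78.99 → ξ₂ = 3.381 kmol/h, ξ₁ = 36.11 kmol/h.
Outlet amounts (n = n₀ + Σ ν·ξ):
  C: 339 − 2(36.11) − 2(3.381) = 260
  E: 0 + 1(36.11) = 36.11
  D: 0 + 2(3.381) = 6.763
  A: 0 + 2(3.381) = 6.763
Total out = 260 + 36.11 + 6.763 + 6.763 = 309.7 kmol/h.

310 kmol/h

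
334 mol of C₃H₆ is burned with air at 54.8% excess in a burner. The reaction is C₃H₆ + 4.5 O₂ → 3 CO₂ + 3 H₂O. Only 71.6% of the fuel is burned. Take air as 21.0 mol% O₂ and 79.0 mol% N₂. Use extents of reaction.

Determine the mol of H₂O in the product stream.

717 mol

Stoichiometric O₂ = 4.5 × 334 = 1503 mol; O₂ fed = 1503 × 1.548 = 2327 mol.
N₂ fed = 2327 × 79/21 = 8753 mol.
Fuel reacted = 0.716 × 334 → ξ = 239.1 mol.
Outlet (n = n₀ + ν ξ):
  C₃H₆: 334 − 1(239.1) = 94.86
  O₂: 2327 − 4.5(239.1) = 1250
  N₂: 8753 (inert)
  CO₂: 0 + 3(239.1) = 717.4
  H₂O: 0 + 3(239.1) = 717.4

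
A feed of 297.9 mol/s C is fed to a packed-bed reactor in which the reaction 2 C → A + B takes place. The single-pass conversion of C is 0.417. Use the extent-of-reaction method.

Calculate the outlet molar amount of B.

62.1 mol/s

C reacted = 0.417 × 297.9 = 124.2 mol/s; ν_C = −2, so ξ = 124.2/2 = 62.11 mol/s.
Outlet amounts (n = n₀ + ν ξ):
  C: 297.9 − 2(62.11) = 173.7
  A: 0 + 1(62.11) = 62.11
  B: 0 + 1(62.11) = 62.11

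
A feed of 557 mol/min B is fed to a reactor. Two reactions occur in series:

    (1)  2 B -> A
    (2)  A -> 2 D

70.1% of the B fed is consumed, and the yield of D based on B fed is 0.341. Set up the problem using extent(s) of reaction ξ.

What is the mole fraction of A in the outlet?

Conversion of B: B consumed = 2ξ₁ = 0.701 × 557 → ξ₁ = 195.2 mol/min.
Yield of D: 2ξ₂ / 557 = 0.341 → ξ₂ = 94.97 mol/min.
Outlet amounts (n = n₀ + Σ ν·ξ):
  B: 557 − 2(195.2) = 166.5
  A: 0 + 1(195.2) − 1(94.97) = 100.3
  D: 0 + 2(94.97) = 189.9
Total out = 456.7 mol/min; y_A = 100.3 / 456.7 = 0.2195.

0.22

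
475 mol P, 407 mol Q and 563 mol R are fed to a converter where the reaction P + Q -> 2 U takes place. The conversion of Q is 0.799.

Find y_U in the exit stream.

0.45

Q reacted = 0.799 × 407 = 325.2 mol; ν_Q = −1, so ξ = 325.2/1 = 325.2 mol.
Outlet amounts (n = n₀ + ν ξ):
  P: 475 − 1(325.2) = 149.8
  Q: 407 − 1(325.2) = 81.81
  U: 0 + 2(325.2) = 650.4
  R: 563 (inert)
Total out = 1445 mol; y_U = 650.4 / 1445 = 0.4501.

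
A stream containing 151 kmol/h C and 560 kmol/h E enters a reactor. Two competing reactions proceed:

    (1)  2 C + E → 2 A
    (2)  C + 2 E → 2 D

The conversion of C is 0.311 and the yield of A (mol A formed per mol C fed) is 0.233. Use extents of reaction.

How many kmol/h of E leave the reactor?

519 kmol/h

Yield of A: 2ξ₁ / 151 = 0.233 → ξ₁ = 17.59 kmol/h.
Conversion of C: 2ξ₁ + 1ξ₂ = 0.311 × 151 = 46.96 → ξ₂ = 11.78 kmol/h.
Outlet amounts (n = n₀ + Σ ν·ξ):
  C: 151 − 2(17.59) − 1(11.78) = 104
  E: 560 − 1(17.59) − 2(11.78) = 518.9
  A: 0 + 2(17.59) = 35.18
  D: 0 + 2(11.78) = 23.56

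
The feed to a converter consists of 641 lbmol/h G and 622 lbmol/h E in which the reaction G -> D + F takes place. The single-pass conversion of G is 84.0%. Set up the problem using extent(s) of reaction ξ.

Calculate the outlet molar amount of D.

538 lbmol/h

G reacted = 0.84 × 641 = 538.4 lbmol/h; ν_G = −1, so ξ = 538.4/1 = 538.4 lbmol/h.
Outlet amounts (n = n₀ + ν ξ):
  G: 641 − 1(538.4) = 102.6
  D: 0 + 1(538.4) = 538.4
  F: 0 + 1(538.4) = 538.4
  E: 622 (inert)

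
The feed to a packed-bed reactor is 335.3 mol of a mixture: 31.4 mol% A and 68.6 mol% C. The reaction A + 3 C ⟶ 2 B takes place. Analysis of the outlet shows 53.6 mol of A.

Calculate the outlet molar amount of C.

75 mol

For A: n = n₀ − 1ξ → 53.6 = 105.3 − 1ξ, giving ξ = 51.68 mol.
Outlet amounts (n = n₀ + ν ξ):
  A: 105.3 − 1(51.68) = 53.6
  C: 230 − 3(51.68) = 74.96
  B: 0 + 2(51.68) = 103.4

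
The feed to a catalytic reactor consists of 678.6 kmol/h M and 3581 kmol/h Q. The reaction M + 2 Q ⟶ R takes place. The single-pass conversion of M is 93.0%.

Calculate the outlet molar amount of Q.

2320 kmol/h

M reacted = 0.93 × 678.6 = 631.1 kmol/h; ν_M = −1, so ξ = 631.1/1 = 631.1 kmol/h.
Outlet amounts (n = n₀ + ν ξ):
  M: 678.6 − 1(631.1) = 47.5
  Q: 3581 − 2(631.1) = 2319
  R: 0 + 1(631.1) = 631.1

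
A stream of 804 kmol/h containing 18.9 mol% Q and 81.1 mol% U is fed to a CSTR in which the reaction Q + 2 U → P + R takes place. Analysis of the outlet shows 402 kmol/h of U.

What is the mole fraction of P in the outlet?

0.184

For U: n = n₀ − 2ξ → 402 = 652 − 2ξ, giving ξ = 125 kmol/h.
Outlet amounts (n = n₀ + ν ξ):
  Q: 152 − 1(125) = 26.93
  U: 652 − 2(125) = 402
  P: 0 + 1(125) = 125
  R: 0 + 1(125) = 125
Total out = 679 kmol/h; y_P = 125 / 679 = 0.1841.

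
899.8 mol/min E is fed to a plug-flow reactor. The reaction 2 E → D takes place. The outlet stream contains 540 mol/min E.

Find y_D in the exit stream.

0.25

For E: n = n₀ − 2ξ → 540 = 899.8 − 2ξ, giving ξ = 179.9 mol/min.
Outlet amounts (n = n₀ + ν ξ):
  E: 899.8 − 2(179.9) = 540
  D: 0 + 1(179.9) = 179.9
Total out = 719.9 mol/min; y_D = 179.9 / 719.9 = 0.2499.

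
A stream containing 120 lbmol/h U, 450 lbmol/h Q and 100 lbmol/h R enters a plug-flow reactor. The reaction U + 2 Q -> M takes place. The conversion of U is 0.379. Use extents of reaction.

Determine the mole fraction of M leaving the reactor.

0.0785

U reacted = 0.379 × 120 = 45.48 lbmol/h; ν_U = −1, so ξ = 45.48/1 = 45.48 lbmol/h.
Outlet amounts (n = n₀ + ν ξ):
  U: 120 − 1(45.48) = 74.52
  Q: 450 − 2(45.48) = 359
  M: 0 + 1(45.48) = 45.48
  R: 100 (inert)
Total out = 579 lbmol/h; y_M = 45.48 / 579 = 0.07854.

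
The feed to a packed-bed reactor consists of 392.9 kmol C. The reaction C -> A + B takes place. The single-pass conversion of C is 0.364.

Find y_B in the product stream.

0.267

C reacted = 0.364 × 392.9 = 143 kmol; ν_C = −1, so ξ = 143/1 = 143 kmol.
Outlet amounts (n = n₀ + ν ξ):
  C: 392.9 − 1(143) = 249.9
  A: 0 + 1(143) = 143
  B: 0 + 1(143) = 143
Total out = 535.9 kmol; y_B = 143 / 535.9 = 0.2669.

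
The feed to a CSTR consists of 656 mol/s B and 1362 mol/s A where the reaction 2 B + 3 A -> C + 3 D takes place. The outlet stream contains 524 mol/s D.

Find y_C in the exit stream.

For D: n = n₀ + 3ξ → 524 = 0 + 3ξ, giving ξ = 174.7 mol/s.
Outlet amounts (n = n₀ + ν ξ):
  B: 656 − 2(174.7) = 306.7
  A: 1362 − 3(174.7) = 838
  C: 0 + 1(174.7) = 174.7
  D: 0 + 3(174.7) = 524
Total out = 1843 mol/s; y_C = 174.7 / 1843 = 0.09476.

0.0948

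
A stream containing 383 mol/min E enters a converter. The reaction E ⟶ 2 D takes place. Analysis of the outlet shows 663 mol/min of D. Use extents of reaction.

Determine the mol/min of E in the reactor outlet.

For D: n = n₀ + 2ξ → 663 = 0 + 2ξ, giving ξ = 331.5 mol/min.
Outlet amounts (n = n₀ + ν ξ):
  E: 383 − 1(331.5) = 51.5
  D: 0 + 2(331.5) = 663

51.5 mol/min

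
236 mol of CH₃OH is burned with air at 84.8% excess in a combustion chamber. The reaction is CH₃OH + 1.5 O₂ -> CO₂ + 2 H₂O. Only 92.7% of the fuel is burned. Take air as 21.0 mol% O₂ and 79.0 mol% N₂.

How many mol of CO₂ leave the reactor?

219 mol

Stoichiometric O₂ = 1.5 × 236 = 354 mol; O₂ fed = 354 × 1.848 = 654.2 mol.
N₂ fed = 654.2 × 79/21 = 2461 mol.
Fuel reacted = 0.927 × 236 → ξ = 218.8 mol.
Outlet (n = n₀ + ν ξ):
  CH₃OH: 236 − 1(218.8) = 17.23
  O₂: 654.2 − 1.5(218.8) = 326
  N₂: 2461 (inert)
  CO₂: 0 + 1(218.8) = 218.8
  H₂O: 0 + 2(218.8) = 437.5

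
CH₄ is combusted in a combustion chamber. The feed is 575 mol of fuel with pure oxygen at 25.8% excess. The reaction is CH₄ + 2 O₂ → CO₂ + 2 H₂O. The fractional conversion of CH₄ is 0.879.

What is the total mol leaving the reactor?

2020 mol

Stoichiometric O₂ = 2 × 575 = 1150 mol; O₂ fed = 1150 × 1.258 = 1447 mol.
Fuel reacted = 0.879 × 575 → ξ = 505.4 mol.
Outlet (n = n₀ + ν ξ):
  CH₄: 575 − 1(505.4) = 69.57
  O₂: 1447 − 2(505.4) = 435.9
  CO₂: 0 + 1(505.4) = 505.4
  H₂O: 0 + 2(505.4) = 1011
Total out = 69.57 + 435.9 + 505.4 + 1011 = 2022 mol.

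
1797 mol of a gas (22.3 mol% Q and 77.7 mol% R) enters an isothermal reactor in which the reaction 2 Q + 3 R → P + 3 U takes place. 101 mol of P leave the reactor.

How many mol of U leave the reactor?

For P: n = n₀ + 1ξ → 101 = 0 + 1ξ, giving ξ = 101 mol.
Outlet amounts (n = n₀ + ν ξ):
  Q: 400.7 − 2(101) = 198.7
  R: 1396 − 3(101) = 1093
  P: 0 + 1(101) = 101
  U: 0 + 3(101) = 303

303 mol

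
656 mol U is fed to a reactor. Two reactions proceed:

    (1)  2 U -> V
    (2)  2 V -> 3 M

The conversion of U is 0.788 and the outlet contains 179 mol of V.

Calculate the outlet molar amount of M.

Conversion of U: U consumed = 2ξ₁ = 0.788 × 656 → ξ₁ = 258.5 mol.
V balance: n_V = 0 + 1ξ₁ − 2ξ₂ = 179 → ξ₂ = (1·258.5 − 179)/2 = 39.73 mol.
Outlet amounts (n = n₀ + Σ ν·ξ):
  U: 656 − 2(258.5) = 139.1
  V: 0 + 1(258.5) − 2(39.73) = 179
  M: 0 + 3(39.73) = 119.2

119 mol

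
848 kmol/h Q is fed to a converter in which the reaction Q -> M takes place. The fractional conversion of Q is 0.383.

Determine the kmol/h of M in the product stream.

Q reacted = 0.383 × 848 = 324.8 kmol/h; ν_Q = −1, so ξ = 324.8/1 = 324.8 kmol/h.
Outlet amounts (n = n₀ + ν ξ):
  Q: 848 − 1(324.8) = 523.2
  M: 0 + 1(324.8) = 324.8

325 kmol/h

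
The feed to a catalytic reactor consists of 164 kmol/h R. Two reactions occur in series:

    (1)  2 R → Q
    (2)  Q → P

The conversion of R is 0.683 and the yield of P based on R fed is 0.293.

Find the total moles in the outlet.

Conversion of R: R consumed = 2ξ₁ = 0.683 × 164 → ξ₁ = 56.01 kmol/h.
Yield of P: 1ξ₂ / 164 = 0.293 → ξ₂ = 48.05 kmol/h.
Outlet amounts (n = n₀ + Σ ν·ξ):
  R: 164 − 2(56.01) = 51.99
  Q: 0 + 1(56.01) − 1(48.05) = 7.954
  P: 0 + 1(48.05) = 48.05
Total out = 51.99 + 7.954 + 48.05 = 108 kmol/h.

108 kmol/h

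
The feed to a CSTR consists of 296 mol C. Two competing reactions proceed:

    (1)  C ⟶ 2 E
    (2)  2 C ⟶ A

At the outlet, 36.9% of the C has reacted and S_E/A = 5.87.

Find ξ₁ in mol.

Conversion of C: C consumed = 0.369 × 296 = 109.2 mol = 1ξ₁ + 2ξ₂.
Selectivity: 2ξ₁ / (1ξ₂) = 5.87 → ξ₁ = 2.935 ξ₂.
Substitute: (1·2.935 + 2) ξ₂ = 109.2 → ξ₂ = 22.13 mol, ξ₁ = 64.96 mol.
Outlet amounts (n = n₀ + Σ ν·ξ):
  C: 296 − 1(64.96) − 2(22.13) = 186.8
  E: 0 + 2(64.96) = 129.9
  A: 0 + 1(22.13) = 22.13

ξ₁ = 65 mol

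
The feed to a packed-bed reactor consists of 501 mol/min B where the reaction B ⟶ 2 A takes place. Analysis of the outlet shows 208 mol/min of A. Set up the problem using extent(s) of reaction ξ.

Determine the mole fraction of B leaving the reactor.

For A: n = n₀ + 2ξ → 208 = 0 + 2ξ, giving ξ = 104 mol/min.
Outlet amounts (n = n₀ + ν ξ):
  B: 501 − 1(104) = 397
  A: 0 + 2(104) = 208
Total out = 605 mol/min; y_B = 397 / 605 = 0.6562.

0.656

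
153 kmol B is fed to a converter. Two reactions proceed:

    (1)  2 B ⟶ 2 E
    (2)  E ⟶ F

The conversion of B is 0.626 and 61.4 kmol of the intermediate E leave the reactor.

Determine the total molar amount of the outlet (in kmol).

Conversion of B: B consumed = 2ξ₁ = 0.626 × 153 → ξ₁ = 47.89 kmol.
E balance: n_E = 0 + 2ξ₁ − 1ξ₂ = 61.4 → ξ₂ = (2·47.89 − 61.4)/1 = 34.38 kmol.
Outlet amounts (n = n₀ + Σ ν·ξ):
  B: 153 − 2(47.89) = 57.22
  E: 0 + 2(47.89) − 1(34.38) = 61.4
  F: 0 + 1(34.38) = 34.38
Total out = 57.22 + 61.4 + 34.38 = 153 kmol.

153 kmol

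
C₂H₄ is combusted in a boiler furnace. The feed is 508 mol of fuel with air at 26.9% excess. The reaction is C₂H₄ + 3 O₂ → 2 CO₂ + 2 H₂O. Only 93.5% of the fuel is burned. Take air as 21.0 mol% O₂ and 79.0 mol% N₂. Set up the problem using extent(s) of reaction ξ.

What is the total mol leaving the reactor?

Stoichiometric O₂ = 3 × 508 = 1524 mol; O₂ fed = 1524 × 1.269 = 1934 mol.
N₂ fed = 1934 × 79/21 = 7275 mol.
Fuel reacted = 0.935 × 508 → ξ = 475 mol.
Outlet (n = n₀ + ν ξ):
  C₂H₄: 508 − 1(475) = 33.02
  O₂: 1934 − 3(475) = 509
  N₂: 7275 (inert)
  CO₂: 0 + 2(475) = 950
  H₂O: 0 + 2(475) = 950
Total out = 33.02 + 509 + 7275 + 950 + 950 = 9717 mol.

9720 mol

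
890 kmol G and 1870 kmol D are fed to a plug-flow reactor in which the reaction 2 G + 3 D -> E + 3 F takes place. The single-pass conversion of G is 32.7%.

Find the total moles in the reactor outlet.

2610 kmol

G reacted = 0.327 × 890 = 291 kmol; ν_G = −2, so ξ = 291/2 = 145.5 kmol.
Outlet amounts (n = n₀ + ν ξ):
  G: 890 − 2(145.5) = 599
  D: 1870 − 3(145.5) = 1433
  E: 0 + 1(145.5) = 145.5
  F: 0 + 3(145.5) = 436.5
Total out = 599 + 1433 + 145.5 + 436.5 = 2614 kmol.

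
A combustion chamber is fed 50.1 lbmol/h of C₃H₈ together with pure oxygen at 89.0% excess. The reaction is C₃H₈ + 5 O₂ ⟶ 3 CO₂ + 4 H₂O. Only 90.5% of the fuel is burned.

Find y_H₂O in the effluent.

Stoichiometric O₂ = 5 × 50.1 = 250.5 lbmol/h; O₂ fed = 250.5 × 1.890 = 473.4 lbmol/h.
Fuel reacted = 0.905 × 50.1 → ξ = 45.34 lbmol/h.
Outlet (n = n₀ + ν ξ):
  C₃H₈: 50.1 − 1(45.34) = 4.759
  O₂: 473.4 − 5(45.34) = 246.7
  CO₂: 0 + 3(45.34) = 136
  H₂O: 0 + 4(45.34) = 181.4
Total out = 568.9 lbmol/h; y_H₂O = 181.4 / 568.9 = 0.3188.

0.319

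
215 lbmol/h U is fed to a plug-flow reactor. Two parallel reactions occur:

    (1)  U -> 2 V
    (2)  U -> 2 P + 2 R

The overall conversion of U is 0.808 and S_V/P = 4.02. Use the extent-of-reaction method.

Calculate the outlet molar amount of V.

Conversion of U: U consumed = 0.808 × 215 = 173.7 lbmol/h = 1ξ₁ + 1ξ₂.
Selectivity: 2ξ₁ / (2ξ₂) = 4.02 → ξ₁ = 4.02 ξ₂.
Substitute: (1·4.02 + 1) ξ₂ = 173.7 → ξ₂ = 34.61 lbmol/h, ξ₁ = 139.1 lbmol/h.
Outlet amounts (n = n₀ + Σ ν·ξ):
  U: 215 − 1(139.1) − 1(34.61) = 41.28
  V: 0 + 2(139.1) = 278.2
  P: 0 + 2(34.61) = 69.21
  R: 0 + 2(34.61) = 69.21

278 lbmol/h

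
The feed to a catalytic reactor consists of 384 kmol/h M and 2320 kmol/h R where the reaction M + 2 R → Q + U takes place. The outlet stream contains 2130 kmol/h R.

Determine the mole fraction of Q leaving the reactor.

For R: n = n₀ − 2ξ → 2130 = 2320 − 2ξ, giving ξ = 95 kmol/h.
Outlet amounts (n = n₀ + ν ξ):
  M: 384 − 1(95) = 289
  R: 2320 − 2(95) = 2130
  Q: 0 + 1(95) = 95
  U: 0 + 1(95) = 95
Total out = 2609 kmol/h; y_Q = 95 / 2609 = 0.03641.

0.0364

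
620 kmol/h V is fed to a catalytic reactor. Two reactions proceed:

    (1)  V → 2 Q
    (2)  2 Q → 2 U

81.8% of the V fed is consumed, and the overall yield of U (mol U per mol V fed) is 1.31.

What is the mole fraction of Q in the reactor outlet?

Conversion of V: V consumed = 1ξ₁ = 0.818 × 620 → ξ₁ = 507.2 kmol/h.
Yield of U: 2ξ₂ / 620 = 1.31 → ξ₂ = 406.1 kmol/h.
Outlet amounts (n = n₀ + Σ ν·ξ):
  V: 620 − 1(507.2) = 112.8
  Q: 0 + 2(507.2) − 2(406.1) = 202.1
  U: 0 + 2(406.1) = 812.2
Total out = 1127 kmol/h; y_Q = 202.1 / 1127 = 0.1793.

0.179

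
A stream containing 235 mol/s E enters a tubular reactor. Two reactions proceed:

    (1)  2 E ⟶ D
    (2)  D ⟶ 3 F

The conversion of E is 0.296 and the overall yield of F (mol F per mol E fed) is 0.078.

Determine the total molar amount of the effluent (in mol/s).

212 mol/s

Conversion of E: E consumed = 2ξ₁ = 0.296 × 235 → ξ₁ = 34.78 mol/s.
Yield of F: 3ξ₂ / 235 = 0.078 → ξ₂ = 6.11 mol/s.
Outlet amounts (n = n₀ + Σ ν·ξ):
  E: 235 − 2(34.78) = 165.4
  D: 0 + 1(34.78) − 1(6.11) = 28.67
  F: 0 + 3(6.11) = 18.33
Total out = 165.4 + 28.67 + 18.33 = 212.4 mol/s.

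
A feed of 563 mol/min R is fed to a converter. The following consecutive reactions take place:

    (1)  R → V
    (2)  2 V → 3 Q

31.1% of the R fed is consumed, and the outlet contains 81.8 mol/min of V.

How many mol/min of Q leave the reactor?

Conversion of R: R consumed = 1ξ₁ = 0.311 × 563 → ξ₁ = 175.1 mol/min.
V balance: n_V = 0 + 1ξ₁ − 2ξ₂ = 81.8 → ξ₂ = (1·175.1 − 81.8)/2 = 46.65 mol/min.
Outlet amounts (n = n₀ + Σ ν·ξ):
  R: 563 − 1(175.1) = 387.9
  V: 0 + 1(175.1) − 2(46.65) = 81.8
  Q: 0 + 3(46.65) = 139.9

140 mol/min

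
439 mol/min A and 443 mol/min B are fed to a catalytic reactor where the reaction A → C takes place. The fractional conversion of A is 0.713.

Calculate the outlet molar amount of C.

A reacted = 0.713 × 439 = 313 mol/min; ν_A = −1, so ξ = 313/1 = 313 mol/min.
Outlet amounts (n = n₀ + ν ξ):
  A: 439 − 1(313) = 126
  C: 0 + 1(313) = 313
  B: 443 (inert)

313 mol/min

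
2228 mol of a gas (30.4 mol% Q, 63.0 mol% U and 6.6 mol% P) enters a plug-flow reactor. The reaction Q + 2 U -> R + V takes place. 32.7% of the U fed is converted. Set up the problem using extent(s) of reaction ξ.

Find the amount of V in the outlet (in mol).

229 mol

U reacted = 0.327 × 1404 = 459 mol; ν_U = −2, so ξ = 459/2 = 229.5 mol.
Outlet amounts (n = n₀ + ν ξ):
  Q: 677.3 − 1(229.5) = 447.8
  U: 1404 − 2(229.5) = 944.6
  R: 0 + 1(229.5) = 229.5
  V: 0 + 1(229.5) = 229.5
  P: 147 (inert)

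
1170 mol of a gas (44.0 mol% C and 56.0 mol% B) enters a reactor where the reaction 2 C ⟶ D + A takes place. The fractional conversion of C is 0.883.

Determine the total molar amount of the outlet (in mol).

1170 mol

C reacted = 0.883 × 514.8 = 454.6 mol; ν_C = −2, so ξ = 454.6/2 = 227.3 mol.
Outlet amounts (n = n₀ + ν ξ):
  C: 514.8 − 2(227.3) = 60.23
  D: 0 + 1(227.3) = 227.3
  A: 0 + 1(227.3) = 227.3
  B: 655.2 (inert)
Total out = 60.23 + 227.3 + 227.3 + 655.2 = 1170 mol.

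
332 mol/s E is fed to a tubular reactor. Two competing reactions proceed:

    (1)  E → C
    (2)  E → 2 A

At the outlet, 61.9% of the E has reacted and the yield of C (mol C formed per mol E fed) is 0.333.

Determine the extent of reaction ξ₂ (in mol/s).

Yield of C: 1ξ₁ / 332 = 0.333 → ξ₁ = 110.6 mol/s.
Conversion of E: 1ξ₁ + 1ξ₂ = 0.619 × 332 = 205.5 → ξ₂ = 94.95 mol/s.
Outlet amounts (n = n₀ + Σ ν·ξ):
  E: 332 − 1(110.6) − 1(94.95) = 126.5
  C: 0 + 1(110.6) = 110.6
  A: 0 + 2(94.95) = 189.9

ξ₂ = 95 mol/s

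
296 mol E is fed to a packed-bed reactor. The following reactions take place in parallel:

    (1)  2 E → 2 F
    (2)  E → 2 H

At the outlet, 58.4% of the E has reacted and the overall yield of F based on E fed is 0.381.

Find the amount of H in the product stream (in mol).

120 mol

Yield of F: 2ξ₁ / 296 = 0.381 → ξ₁ = 56.39 mol.
Conversion of E: 2ξ₁ + 1ξ₂ = 0.584 × 296 = 172.9 → ξ₂ = 60.09 mol.
Outlet amounts (n = n₀ + Σ ν·ξ):
  E: 296 − 2(56.39) − 1(60.09) = 123.1
  F: 0 + 2(56.39) = 112.8
  H: 0 + 2(60.09) = 120.2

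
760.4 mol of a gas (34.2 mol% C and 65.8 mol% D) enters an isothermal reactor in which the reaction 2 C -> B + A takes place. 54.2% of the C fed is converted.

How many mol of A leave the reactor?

70.5 mol

C reacted = 0.542 × 260.1 = 141 mol; ν_C = −2, so ξ = 141/2 = 70.48 mol.
Outlet amounts (n = n₀ + ν ξ):
  C: 260.1 − 2(70.48) = 119.1
  B: 0 + 1(70.48) = 70.48
  A: 0 + 1(70.48) = 70.48
  D: 500.3 (inert)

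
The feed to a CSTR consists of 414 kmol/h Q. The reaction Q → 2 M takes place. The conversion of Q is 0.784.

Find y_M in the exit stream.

0.879

Q reacted = 0.784 × 414 = 324.6 kmol/h; ν_Q = −1, so ξ = 324.6/1 = 324.6 kmol/h.
Outlet amounts (n = n₀ + ν ξ):
  Q: 414 − 1(324.6) = 89.42
  M: 0 + 2(324.6) = 649.2
Total out = 738.6 kmol/h; y_M = 649.2 / 738.6 = 0.8789.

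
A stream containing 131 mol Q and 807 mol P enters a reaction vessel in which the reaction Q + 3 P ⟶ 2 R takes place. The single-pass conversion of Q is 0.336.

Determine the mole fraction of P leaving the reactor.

0.794

Q reacted = 0.336 × 131 = 44.02 mol; ν_Q = −1, so ξ = 44.02/1 = 44.02 mol.
Outlet amounts (n = n₀ + ν ξ):
  Q: 131 − 1(44.02) = 86.98
  P: 807 − 3(44.02) = 675
  R: 0 + 2(44.02) = 88.03
Total out = 850 mol; y_P = 675 / 850 = 0.7941.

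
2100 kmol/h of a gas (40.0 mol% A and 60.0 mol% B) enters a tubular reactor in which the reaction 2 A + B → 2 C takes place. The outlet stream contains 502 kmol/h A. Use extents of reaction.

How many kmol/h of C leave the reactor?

338 kmol/h

For A: n = n₀ − 2ξ → 502 = 840 − 2ξ, giving ξ = 169 kmol/h.
Outlet amounts (n = n₀ + ν ξ):
  A: 840 − 2(169) = 502
  B: 1260 − 1(169) = 1091
  C: 0 + 2(169) = 338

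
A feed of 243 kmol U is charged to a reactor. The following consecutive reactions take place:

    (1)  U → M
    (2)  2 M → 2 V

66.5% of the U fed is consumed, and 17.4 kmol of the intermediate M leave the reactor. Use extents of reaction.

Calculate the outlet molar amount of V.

Conversion of U: U consumed = 1ξ₁ = 0.665 × 243 → ξ₁ = 161.6 kmol.
M balance: n_M = 0 + 1ξ₁ − 2ξ₂ = 17.4 → ξ₂ = (1·161.6 − 17.4)/2 = 72.1 kmol.
Outlet amounts (n = n₀ + Σ ν·ξ):
  U: 243 − 1(161.6) = 81.41
  M: 0 + 1(161.6) − 2(72.1) = 17.4
  V: 0 + 2(72.1) = 144.2

144 kmol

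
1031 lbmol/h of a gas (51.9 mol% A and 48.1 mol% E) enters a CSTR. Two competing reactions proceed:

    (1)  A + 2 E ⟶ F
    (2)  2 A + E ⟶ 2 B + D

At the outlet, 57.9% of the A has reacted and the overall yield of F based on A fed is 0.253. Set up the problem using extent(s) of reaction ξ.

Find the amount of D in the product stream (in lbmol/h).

Yield of F: 1ξ₁ / 535.1 = 0.253 → ξ₁ = 135.4 lbmol/h.
Conversion of A: 1ξ₁ + 2ξ₂ = 0.579 × 535.1 = 309.8 → ξ₂ = 87.22 lbmol/h.
Outlet amounts (n = n₀ + Σ ν·ξ):
  A: 535.1 − 1(135.4) − 2(87.22) = 225.3
  E: 495.9 − 2(135.4) − 1(87.22) = 137.9
  F: 0 + 1(135.4) = 135.4
  B: 0 + 2(87.22) = 174.4
  D: 0 + 1(87.22) = 87.22

87.2 lbmol/h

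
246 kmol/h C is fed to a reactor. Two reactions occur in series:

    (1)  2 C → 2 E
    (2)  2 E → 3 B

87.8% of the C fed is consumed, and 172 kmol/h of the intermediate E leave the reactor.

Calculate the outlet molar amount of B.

66 kmol/h

Conversion of C: C consumed = 2ξ₁ = 0.878 × 246 → ξ₁ = 108 kmol/h.
E balance: n_E = 0 + 2ξ₁ − 2ξ₂ = 172 → ξ₂ = (2·108 − 172)/2 = 21.99 kmol/h.
Outlet amounts (n = n₀ + Σ ν·ξ):
  C: 246 − 2(108) = 30.01
  E: 0 + 2(108) − 2(21.99) = 172
  B: 0 + 3(21.99) = 65.98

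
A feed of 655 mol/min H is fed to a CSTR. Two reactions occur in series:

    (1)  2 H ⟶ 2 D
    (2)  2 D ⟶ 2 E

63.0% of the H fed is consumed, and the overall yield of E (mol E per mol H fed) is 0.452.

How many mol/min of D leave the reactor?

Conversion of H: H consumed = 2ξ₁ = 0.63 × 655 → ξ₁ = 206.3 mol/min.
Yield of E: 2ξ₂ / 655 = 0.452 → ξ₂ = 148 mol/min.
Outlet amounts (n = n₀ + Σ ν·ξ):
  H: 655 − 2(206.3) = 242.4
  D: 0 + 2(206.3) − 2(148) = 116.6
  E: 0 + 2(148) = 296.1

117 mol/min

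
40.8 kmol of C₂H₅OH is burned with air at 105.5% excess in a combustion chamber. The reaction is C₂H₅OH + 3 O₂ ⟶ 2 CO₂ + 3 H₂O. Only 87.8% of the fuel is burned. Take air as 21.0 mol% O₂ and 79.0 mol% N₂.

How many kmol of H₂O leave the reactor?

107 kmol

Stoichiometric O₂ = 3 × 40.8 = 122.4 kmol; O₂ fed = 122.4 × 2.055 = 251.5 kmol.
N₂ fed = 251.5 × 79/21 = 946.2 kmol.
Fuel reacted = 0.878 × 40.8 → ξ = 35.82 kmol.
Outlet (n = n₀ + ν ξ):
  C₂H₅OH: 40.8 − 1(35.82) = 4.978
  O₂: 251.5 − 3(35.82) = 144.1
  N₂: 946.2 (inert)
  CO₂: 0 + 2(35.82) = 71.64
  H₂O: 0 + 3(35.82) = 107.5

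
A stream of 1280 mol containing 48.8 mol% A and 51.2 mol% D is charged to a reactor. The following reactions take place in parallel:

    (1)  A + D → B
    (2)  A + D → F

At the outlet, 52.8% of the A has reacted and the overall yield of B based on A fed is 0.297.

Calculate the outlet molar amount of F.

144 mol

Yield of B: 1ξ₁ / 624.6 = 0.297 → ξ₁ = 185.5 mol.
Conversion of A: 1ξ₁ + 1ξ₂ = 0.528 × 624.6 = 329.8 → ξ₂ = 144.3 mol.
Outlet amounts (n = n₀ + Σ ν·ξ):
  A: 624.6 − 1(185.5) − 1(144.3) = 294.8
  D: 655.4 − 1(185.5) − 1(144.3) = 325.6
  B: 0 + 1(185.5) = 185.5
  F: 0 + 1(144.3) = 144.3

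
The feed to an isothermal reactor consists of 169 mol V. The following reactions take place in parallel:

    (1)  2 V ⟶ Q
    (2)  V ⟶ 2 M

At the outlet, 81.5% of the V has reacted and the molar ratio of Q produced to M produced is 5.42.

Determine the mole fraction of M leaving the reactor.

0.111

Conversion of V: V consumed = 0.815 × 169 = 137.7 mol = 2ξ₁ + 1ξ₂.
Selectivity: 1ξ₁ / (2ξ₂) = 5.42 → ξ₁ = 10.84 ξ₂.
Substitute: (2·10.84 + 1) ξ₂ = 137.7 → ξ₂ = 6.073 mol, ξ₁ = 65.83 mol.
Outlet amounts (n = n₀ + Σ ν·ξ):
  V: 169 − 2(65.83) − 1(6.073) = 31.27
  Q: 0 + 1(65.83) = 65.83
  M: 0 + 2(6.073) = 12.15
Total out = 109.2 mol; y_M = 12.15 / 109.2 = 0.1112.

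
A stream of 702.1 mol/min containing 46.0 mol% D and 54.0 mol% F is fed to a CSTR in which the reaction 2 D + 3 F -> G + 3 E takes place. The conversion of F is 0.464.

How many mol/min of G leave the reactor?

58.6 mol/min

F reacted = 0.464 × 379.1 = 175.9 mol/min; ν_F = −3, so ξ = 175.9/3 = 58.64 mol/min.
Outlet amounts (n = n₀ + ν ξ):
  D: 323 − 2(58.64) = 205.7
  F: 379.1 − 3(58.64) = 203.2
  G: 0 + 1(58.64) = 58.64
  E: 0 + 3(58.64) = 175.9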